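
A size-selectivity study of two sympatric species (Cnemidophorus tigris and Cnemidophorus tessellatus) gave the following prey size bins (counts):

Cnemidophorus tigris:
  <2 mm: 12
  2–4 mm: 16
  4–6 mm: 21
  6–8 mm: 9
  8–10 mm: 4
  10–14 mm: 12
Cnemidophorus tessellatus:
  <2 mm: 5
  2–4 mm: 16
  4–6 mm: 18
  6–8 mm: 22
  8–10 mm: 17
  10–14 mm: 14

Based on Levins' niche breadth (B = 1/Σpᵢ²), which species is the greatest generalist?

Proportions for Cnemidophorus tigris (n=74): 12/74=0.1622, 16/74=0.2162, 21/74=0.2838, 9/74=0.1216, 4/74=0.0541, 12/74=0.1622
Proportions for Cnemidophorus tessellatus (n=92): 5/92=0.0543, 16/92=0.1739, 18/92=0.1957, 22/92=0.2391, 17/92=0.1848, 14/92=0.1522
Σp_tigrᵢ² = 0.1622² + 0.2162² + 0.2838² + 0.1216² + 0.0541² + 0.1622² = 0.026309 + 0.046742 + 0.080542 + 0.014787 + 0.002927 + 0.026309 = 0.197616
B_tigr = 1 / 0.197616 = 5.0603
Σp_tessᵢ² = 0.0543² + 0.1739² + 0.1957² + 0.2391² + 0.1848² + 0.1522² = 0.002948 + 0.030241 + 0.038298 + 0.057169 + 0.034151 + 0.023165 = 0.185972
B_tess = 1 / 0.185972 = 5.3772
Highest B → broadest niche (most generalist): Cnemidophorus tessellatus (B = 5.38).

Cnemidophorus tessellatus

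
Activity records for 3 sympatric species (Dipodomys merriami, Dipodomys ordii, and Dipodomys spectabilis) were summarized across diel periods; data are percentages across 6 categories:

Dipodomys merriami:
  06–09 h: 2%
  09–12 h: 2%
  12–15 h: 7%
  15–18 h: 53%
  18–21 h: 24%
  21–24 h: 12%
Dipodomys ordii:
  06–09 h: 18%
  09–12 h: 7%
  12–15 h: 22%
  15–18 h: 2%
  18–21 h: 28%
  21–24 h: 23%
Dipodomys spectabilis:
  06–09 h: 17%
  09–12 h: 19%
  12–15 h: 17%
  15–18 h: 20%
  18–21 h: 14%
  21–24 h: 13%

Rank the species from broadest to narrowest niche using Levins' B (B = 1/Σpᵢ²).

Dipodomys spectabilis > Dipodomys ordii > Dipodomys merriami

Convert percentages to proportions (divide by 100).
Σp_merrᵢ² = 0.02² + 0.02² + 0.07² + 0.53² + 0.24² + 0.12² = 0.0004 + 0.0004 + 0.0049 + 0.2809 + 0.0576 + 0.0144 = 0.3586
B_merr = 1 / 0.3586 = 2.7886
Σp_ordiᵢ² = 0.18² + 0.07² + 0.22² + 0.02² + 0.28² + 0.23² = 0.0324 + 0.0049 + 0.0484 + 0.0004 + 0.0784 + 0.0529 = 0.2174
B_ordi = 1 / 0.2174 = 4.5998
Σp_specᵢ² = 0.17² + 0.19² + 0.17² + 0.20² + 0.14² + 0.13² = 0.0289 + 0.0361 + 0.0289 + 0.0400 + 0.0196 + 0.0169 = 0.1704
B_spec = 1 / 0.1704 = 5.8685
Ranking by B (broadest → narrowest): Dipodomys spectabilis (5.87) > Dipodomys ordii (4.60) > Dipodomys merriami (2.79)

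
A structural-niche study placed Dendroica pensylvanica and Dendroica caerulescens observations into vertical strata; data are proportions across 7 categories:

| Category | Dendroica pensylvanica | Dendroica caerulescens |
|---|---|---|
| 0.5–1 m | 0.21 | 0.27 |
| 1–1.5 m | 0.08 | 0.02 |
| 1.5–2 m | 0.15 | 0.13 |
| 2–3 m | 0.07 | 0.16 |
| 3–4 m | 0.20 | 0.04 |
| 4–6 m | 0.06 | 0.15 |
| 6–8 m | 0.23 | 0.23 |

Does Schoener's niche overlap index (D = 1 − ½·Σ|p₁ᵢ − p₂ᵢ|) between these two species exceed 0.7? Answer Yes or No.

Yes

Σ|p₁ᵢ − p₂ᵢ| = 0.06 + 0.06 + 0.02 + 0.09 + 0.16 + 0.09 + 0.00 = 0.48
D = 1 − ½ × 0.48 = 1 − 0.240 = 0.7600
D = 0.7600 > 0.7 → Yes.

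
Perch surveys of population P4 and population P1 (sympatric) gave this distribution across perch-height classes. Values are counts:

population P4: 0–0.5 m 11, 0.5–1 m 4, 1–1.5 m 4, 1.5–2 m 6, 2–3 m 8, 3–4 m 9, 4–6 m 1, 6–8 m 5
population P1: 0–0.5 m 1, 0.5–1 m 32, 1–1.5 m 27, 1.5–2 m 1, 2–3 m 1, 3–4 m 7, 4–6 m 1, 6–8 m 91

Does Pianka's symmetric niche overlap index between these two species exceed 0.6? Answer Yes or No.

Proportions for population P4 (n=48): 11/48=0.2292, 4/48=0.0833, 4/48=0.0833, 6/48=0.1250, 8/48=0.1667, 9/48=0.1875, 1/48=0.0208, 5/48=0.1042
Proportions for population P1 (n=161): 1/161=0.0062, 32/161=0.1988, 27/161=0.1677, 1/161=0.0062, 1/161=0.0062, 7/161=0.0435, 1/161=0.0062, 91/161=0.5652
Σ p₁ᵢp₂ᵢ = 0.001421 + 0.016560 + 0.013969 + 0.000775 + 0.001034 + 0.008156 + 0.000129 + 0.058894 = 0.100938
Σp_1ᵢ² = 0.2292² + 0.0833² + 0.0833² + 0.1250² + 0.1667² + 0.1875² + 0.0208² + 0.1042² = 0.052533 + 0.006939 + 0.006939 + 0.015625 + 0.027789 + 0.035156 + 0.000433 + 0.010858 = 0.156272
Σp_2ᵢ² = 0.0062² + 0.1988² + 0.1677² + 0.0062² + 0.0062² + 0.0435² + 0.0062² + 0.5652² = 0.000038 + 0.039521 + 0.028123 + 0.000038 + 0.000038 + 0.001892 + 0.000038 + 0.319451 = 0.389139
O = 0.100938 / √(0.156272 × 0.389139) = 0.100938 / 0.2465999 = 0.4093
O = 0.4093 < 0.6 → No.

No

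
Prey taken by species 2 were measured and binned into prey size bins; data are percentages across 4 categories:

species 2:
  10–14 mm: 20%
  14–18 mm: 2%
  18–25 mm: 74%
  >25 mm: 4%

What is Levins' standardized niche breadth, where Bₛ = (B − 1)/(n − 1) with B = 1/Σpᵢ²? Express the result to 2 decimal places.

0.23

Convert percentages to proportions (divide by 100).
Σpᵢ² = 0.20² + 0.02² + 0.74² + 0.04² = 0.0400 + 0.0004 + 0.5476 + 0.0016 = 0.5896
B = 1 / 0.5896 = 1.6961
Bₛ = (B − 1)/(n − 1) = (1.6961 − 1)/(4 − 1) = 0.6961/3 = 0.2320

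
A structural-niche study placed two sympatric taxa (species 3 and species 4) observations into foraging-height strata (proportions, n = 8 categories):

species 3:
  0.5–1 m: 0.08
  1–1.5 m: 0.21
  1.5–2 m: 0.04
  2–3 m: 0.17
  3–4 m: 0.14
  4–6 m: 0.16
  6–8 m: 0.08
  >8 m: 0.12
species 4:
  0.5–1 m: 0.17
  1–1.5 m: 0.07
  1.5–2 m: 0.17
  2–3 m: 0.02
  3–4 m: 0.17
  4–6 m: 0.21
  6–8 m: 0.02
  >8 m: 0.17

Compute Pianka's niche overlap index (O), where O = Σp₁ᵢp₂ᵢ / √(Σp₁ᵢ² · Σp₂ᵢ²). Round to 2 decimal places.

0.76

Σ p₁ᵢp₂ᵢ = 0.0136 + 0.0147 + 0.0068 + 0.0034 + 0.0238 + 0.0336 + 0.0016 + 0.0204 = 0.1179
Σp_1ᵢ² = 0.08² + 0.21² + 0.04² + 0.17² + 0.14² + 0.16² + 0.08² + 0.12² = 0.0064 + 0.0441 + 0.0016 + 0.0289 + 0.0196 + 0.0256 + 0.0064 + 0.0144 = 0.1470
Σp_2ᵢ² = 0.17² + 0.07² + 0.17² + 0.02² + 0.17² + 0.21² + 0.02² + 0.17² = 0.0289 + 0.0049 + 0.0289 + 0.0004 + 0.0289 + 0.0441 + 0.0004 + 0.0289 = 0.1654
O = 0.1179 / √(0.1470 × 0.1654) = 0.1179 / 0.15593 = 0.7561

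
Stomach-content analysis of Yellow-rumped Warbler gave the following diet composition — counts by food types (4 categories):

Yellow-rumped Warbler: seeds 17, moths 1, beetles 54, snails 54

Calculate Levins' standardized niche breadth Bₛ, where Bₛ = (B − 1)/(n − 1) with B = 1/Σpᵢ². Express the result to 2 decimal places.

0.53

Proportions for Yellow-rumped Warbler (n=126): 17/126=0.1349, 1/126=0.0079, 54/126=0.4286, 54/126=0.4286
Σpᵢ² = 0.1349² + 0.0079² + 0.4286² + 0.4286² = 0.018198 + 0.000062 + 0.183698 + 0.183698 = 0.385656
B = 1 / 0.385656 = 2.5930
Bₛ = (B − 1)/(n − 1) = (2.5930 − 1)/(4 − 1) = 1.5930/3 = 0.5310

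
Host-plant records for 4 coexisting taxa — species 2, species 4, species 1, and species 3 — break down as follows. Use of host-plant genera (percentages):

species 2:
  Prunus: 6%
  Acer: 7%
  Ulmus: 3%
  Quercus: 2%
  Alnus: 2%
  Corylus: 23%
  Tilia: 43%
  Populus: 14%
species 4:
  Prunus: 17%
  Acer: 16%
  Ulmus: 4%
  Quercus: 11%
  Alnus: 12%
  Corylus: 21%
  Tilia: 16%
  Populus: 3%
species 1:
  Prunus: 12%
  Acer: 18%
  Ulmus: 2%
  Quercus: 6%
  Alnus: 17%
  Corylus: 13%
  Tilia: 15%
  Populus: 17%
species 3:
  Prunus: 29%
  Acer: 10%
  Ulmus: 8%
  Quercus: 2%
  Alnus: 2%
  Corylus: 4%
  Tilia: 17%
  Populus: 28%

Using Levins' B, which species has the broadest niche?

species 1

Convert percentages to proportions (divide by 100).
Σp_2ᵢ² = 0.06² + 0.07² + 0.03² + 0.02² + 0.02² + 0.23² + 0.43² + 0.14² = 0.0036 + 0.0049 + 0.0009 + 0.0004 + 0.0004 + 0.0529 + 0.1849 + 0.0196 = 0.2676
B_2 = 1 / 0.2676 = 3.7369
Σp_4ᵢ² = 0.17² + 0.16² + 0.04² + 0.11² + 0.12² + 0.21² + 0.16² + 0.03² = 0.0289 + 0.0256 + 0.0016 + 0.0121 + 0.0144 + 0.0441 + 0.0256 + 0.0009 = 0.1532
B_4 = 1 / 0.1532 = 6.5274
Σp_1ᵢ² = 0.12² + 0.18² + 0.02² + 0.06² + 0.17² + 0.13² + 0.15² + 0.17² = 0.0144 + 0.0324 + 0.0004 + 0.0036 + 0.0289 + 0.0169 + 0.0225 + 0.0289 = 0.1480
B_1 = 1 / 0.1480 = 6.7568
Σp_3ᵢ² = 0.29² + 0.10² + 0.08² + 0.02² + 0.02² + 0.04² + 0.17² + 0.28² = 0.0841 + 0.0100 + 0.0064 + 0.0004 + 0.0004 + 0.0016 + 0.0289 + 0.0784 = 0.2102
B_3 = 1 / 0.2102 = 4.7574
Highest B → broadest niche (most generalist): species 1 (B = 6.76).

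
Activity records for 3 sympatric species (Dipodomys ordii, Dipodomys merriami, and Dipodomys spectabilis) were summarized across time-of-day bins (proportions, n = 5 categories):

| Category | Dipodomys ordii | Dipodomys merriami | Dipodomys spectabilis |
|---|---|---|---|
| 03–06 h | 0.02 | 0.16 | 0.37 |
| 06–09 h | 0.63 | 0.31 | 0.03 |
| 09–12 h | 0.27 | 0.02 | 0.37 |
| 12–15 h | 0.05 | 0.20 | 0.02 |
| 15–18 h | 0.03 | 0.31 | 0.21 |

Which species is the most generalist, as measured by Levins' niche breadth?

Dipodomys merriami

Σp_ordiᵢ² = 0.02² + 0.63² + 0.27² + 0.05² + 0.03² = 0.0004 + 0.3969 + 0.0729 + 0.0025 + 0.0009 = 0.4736
B_ordi = 1 / 0.4736 = 2.1115
Σp_merrᵢ² = 0.16² + 0.31² + 0.02² + 0.20² + 0.31² = 0.0256 + 0.0961 + 0.0004 + 0.0400 + 0.0961 = 0.2582
B_merr = 1 / 0.2582 = 3.8730
Σp_specᵢ² = 0.37² + 0.03² + 0.37² + 0.02² + 0.21² = 0.1369 + 0.0009 + 0.1369 + 0.0004 + 0.0441 = 0.3192
B_spec = 1 / 0.3192 = 3.1328
Highest B → broadest niche (most generalist): Dipodomys merriami (B = 3.87).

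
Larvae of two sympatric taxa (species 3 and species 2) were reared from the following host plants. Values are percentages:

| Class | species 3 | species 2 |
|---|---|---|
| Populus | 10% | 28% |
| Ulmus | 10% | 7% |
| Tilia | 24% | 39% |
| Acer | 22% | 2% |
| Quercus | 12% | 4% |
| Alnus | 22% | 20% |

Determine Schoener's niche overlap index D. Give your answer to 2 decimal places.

Convert percentages to proportions (divide by 100).
Σ|p₁ᵢ − p₂ᵢ| = 0.18 + 0.03 + 0.15 + 0.20 + 0.08 + 0.02 = 0.66
D = 1 − ½ × 0.66 = 1 − 0.330 = 0.6700

0.67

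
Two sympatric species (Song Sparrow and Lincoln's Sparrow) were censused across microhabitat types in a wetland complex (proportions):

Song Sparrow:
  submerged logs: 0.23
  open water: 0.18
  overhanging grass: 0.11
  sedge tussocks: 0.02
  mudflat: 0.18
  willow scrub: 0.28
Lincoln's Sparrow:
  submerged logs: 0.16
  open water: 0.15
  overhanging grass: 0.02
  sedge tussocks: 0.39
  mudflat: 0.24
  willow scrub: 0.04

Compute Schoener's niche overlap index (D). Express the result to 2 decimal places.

0.57

Σ|p₁ᵢ − p₂ᵢ| = 0.07 + 0.03 + 0.09 + 0.37 + 0.06 + 0.24 = 0.86
D = 1 − ½ × 0.86 = 1 − 0.430 = 0.5700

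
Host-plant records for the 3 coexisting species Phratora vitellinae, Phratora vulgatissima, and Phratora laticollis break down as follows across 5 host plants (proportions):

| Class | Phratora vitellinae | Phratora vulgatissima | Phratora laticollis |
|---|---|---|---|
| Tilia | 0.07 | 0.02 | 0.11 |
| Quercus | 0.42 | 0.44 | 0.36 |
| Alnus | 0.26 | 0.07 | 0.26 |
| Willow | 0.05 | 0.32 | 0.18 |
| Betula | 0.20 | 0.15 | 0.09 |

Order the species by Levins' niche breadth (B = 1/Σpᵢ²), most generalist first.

Σp_viteᵢ² = 0.07² + 0.42² + 0.26² + 0.05² + 0.20² = 0.0049 + 0.1764 + 0.0676 + 0.0025 + 0.0400 = 0.2914
B_vite = 1 / 0.2914 = 3.4317
Σp_vulgᵢ² = 0.02² + 0.44² + 0.07² + 0.32² + 0.15² = 0.0004 + 0.1936 + 0.0049 + 0.1024 + 0.0225 = 0.3238
B_vulg = 1 / 0.3238 = 3.0883
Σp_latiᵢ² = 0.11² + 0.36² + 0.26² + 0.18² + 0.09² = 0.0121 + 0.1296 + 0.0676 + 0.0324 + 0.0081 = 0.2498
B_lati = 1 / 0.2498 = 4.0032
Ranking by B (broadest → narrowest): Phratora laticollis (4.00) > Phratora vitellinae (3.43) > Phratora vulgatissima (3.09)

Phratora laticollis > Phratora vitellinae > Phratora vulgatissima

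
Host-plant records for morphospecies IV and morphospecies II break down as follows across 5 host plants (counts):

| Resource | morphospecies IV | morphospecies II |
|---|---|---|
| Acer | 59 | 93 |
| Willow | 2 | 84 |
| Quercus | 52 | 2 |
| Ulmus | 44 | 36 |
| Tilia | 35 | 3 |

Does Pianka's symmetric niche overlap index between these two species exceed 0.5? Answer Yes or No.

Proportions for morphospecies IV (n=192): 59/192=0.3073, 2/192=0.0104, 52/192=0.2708, 44/192=0.2292, 35/192=0.1823
Proportions for morphospecies II (n=218): 93/218=0.4266, 84/218=0.3853, 2/218=0.0092, 36/218=0.1651, 3/218=0.0138
Σ p₁ᵢp₂ᵢ = 0.131094 + 0.004007 + 0.002491 + 0.037841 + 0.002516 = 0.177949
Σp_1ᵢ² = 0.3073² + 0.0104² + 0.2708² + 0.2292² + 0.1823² = 0.094433 + 0.000108 + 0.073333 + 0.052533 + 0.033233 = 0.253640
Σp_2ᵢ² = 0.4266² + 0.3853² + 0.0092² + 0.1651² + 0.0138² = 0.181988 + 0.148456 + 0.000085 + 0.027258 + 0.000190 = 0.357977
O = 0.177949 / √(0.253640 × 0.357977) = 0.177949 / 0.3013259 = 0.5906
O = 0.5906 > 0.5 → Yes.

Yes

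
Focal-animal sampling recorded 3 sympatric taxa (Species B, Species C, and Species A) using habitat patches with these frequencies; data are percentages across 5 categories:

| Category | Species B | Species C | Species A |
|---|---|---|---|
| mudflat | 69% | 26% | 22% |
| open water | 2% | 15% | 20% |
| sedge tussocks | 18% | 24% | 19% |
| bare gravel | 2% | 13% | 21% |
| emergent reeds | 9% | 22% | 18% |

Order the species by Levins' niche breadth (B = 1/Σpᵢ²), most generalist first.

Convert percentages to proportions (divide by 100).
Σp_Bᵢ² = 0.69² + 0.02² + 0.18² + 0.02² + 0.09² = 0.4761 + 0.0004 + 0.0324 + 0.0004 + 0.0081 = 0.5174
B_B = 1 / 0.5174 = 1.9327
Σp_Cᵢ² = 0.26² + 0.15² + 0.24² + 0.13² + 0.22² = 0.0676 + 0.0225 + 0.0576 + 0.0169 + 0.0484 = 0.2130
B_C = 1 / 0.2130 = 4.6948
Σp_Aᵢ² = 0.22² + 0.20² + 0.19² + 0.21² + 0.18² = 0.0484 + 0.0400 + 0.0361 + 0.0441 + 0.0324 = 0.2010
B_A = 1 / 0.2010 = 4.9751
Ranking by B (broadest → narrowest): Species A (4.98) > Species C (4.69) > Species B (1.93)

Species A > Species C > Species B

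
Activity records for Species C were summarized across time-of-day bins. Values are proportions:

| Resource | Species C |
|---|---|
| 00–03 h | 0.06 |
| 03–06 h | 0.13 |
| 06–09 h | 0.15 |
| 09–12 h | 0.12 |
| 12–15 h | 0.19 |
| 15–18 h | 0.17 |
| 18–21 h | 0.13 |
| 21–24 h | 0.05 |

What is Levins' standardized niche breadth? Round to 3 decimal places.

Σpᵢ² = 0.06² + 0.13² + 0.15² + 0.12² + 0.19² + 0.17² + 0.13² + 0.05² = 0.0036 + 0.0169 + 0.0225 + 0.0144 + 0.0361 + 0.0289 + 0.0169 + 0.0025 = 0.1418
B = 1 / 0.1418 = 7.05219
Bₛ = (B − 1)/(n − 1) = (7.05219 − 1)/(8 − 1) = 6.05219/7 = 0.86460

0.865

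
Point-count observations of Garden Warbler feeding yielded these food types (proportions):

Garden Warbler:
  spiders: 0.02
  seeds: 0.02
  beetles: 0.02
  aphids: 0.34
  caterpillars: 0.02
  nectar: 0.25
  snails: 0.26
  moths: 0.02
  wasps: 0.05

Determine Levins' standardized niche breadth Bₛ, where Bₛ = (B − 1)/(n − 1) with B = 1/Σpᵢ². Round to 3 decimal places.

Σpᵢ² = 0.02² + 0.02² + 0.02² + 0.34² + 0.02² + 0.25² + 0.26² + 0.02² + 0.05² = 0.0004 + 0.0004 + 0.0004 + 0.1156 + 0.0004 + 0.0625 + 0.0676 + 0.0004 + 0.0025 = 0.2502
B = 1 / 0.2502 = 3.99680
Bₛ = (B − 1)/(n − 1) = (3.99680 − 1)/(9 − 1) = 2.99680/8 = 0.37460

0.375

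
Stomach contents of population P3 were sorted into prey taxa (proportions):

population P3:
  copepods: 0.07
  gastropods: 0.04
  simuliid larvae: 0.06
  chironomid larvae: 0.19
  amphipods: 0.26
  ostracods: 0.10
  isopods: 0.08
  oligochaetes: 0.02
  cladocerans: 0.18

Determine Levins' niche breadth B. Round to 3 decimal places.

6.135

Σpᵢ² = 0.07² + 0.04² + 0.06² + 0.19² + 0.26² + 0.10² + 0.08² + 0.02² + 0.18² = 0.0049 + 0.0016 + 0.0036 + 0.0361 + 0.0676 + 0.0100 + 0.0064 + 0.0004 + 0.0324 = 0.1630
B = 1 / 0.1630 = 6.13497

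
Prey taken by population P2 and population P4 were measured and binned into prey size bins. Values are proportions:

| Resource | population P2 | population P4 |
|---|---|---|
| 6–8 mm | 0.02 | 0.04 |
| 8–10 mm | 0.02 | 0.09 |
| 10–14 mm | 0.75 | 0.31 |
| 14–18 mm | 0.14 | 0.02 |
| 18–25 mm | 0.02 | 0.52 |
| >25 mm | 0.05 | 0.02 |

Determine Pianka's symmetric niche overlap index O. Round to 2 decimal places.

0.53

Σ p₁ᵢp₂ᵢ = 0.0008 + 0.0018 + 0.2325 + 0.0028 + 0.0104 + 0.0010 = 0.2493
Σp_1ᵢ² = 0.02² + 0.02² + 0.75² + 0.14² + 0.02² + 0.05² = 0.0004 + 0.0004 + 0.5625 + 0.0196 + 0.0004 + 0.0025 = 0.5858
Σp_2ᵢ² = 0.04² + 0.09² + 0.31² + 0.02² + 0.52² + 0.02² = 0.0016 + 0.0081 + 0.0961 + 0.0004 + 0.2704 + 0.0004 = 0.3770
O = 0.2493 / √(0.5858 × 0.3770) = 0.2493 / 0.46994 = 0.5305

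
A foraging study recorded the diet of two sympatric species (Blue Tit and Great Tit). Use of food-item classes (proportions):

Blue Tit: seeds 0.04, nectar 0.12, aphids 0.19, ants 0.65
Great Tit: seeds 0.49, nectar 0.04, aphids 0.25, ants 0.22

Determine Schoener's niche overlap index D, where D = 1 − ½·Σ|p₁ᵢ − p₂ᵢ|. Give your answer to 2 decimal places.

Σ|p₁ᵢ − p₂ᵢ| = 0.45 + 0.08 + 0.06 + 0.43 = 1.02
D = 1 − ½ × 1.02 = 1 − 0.510 = 0.4900

0.49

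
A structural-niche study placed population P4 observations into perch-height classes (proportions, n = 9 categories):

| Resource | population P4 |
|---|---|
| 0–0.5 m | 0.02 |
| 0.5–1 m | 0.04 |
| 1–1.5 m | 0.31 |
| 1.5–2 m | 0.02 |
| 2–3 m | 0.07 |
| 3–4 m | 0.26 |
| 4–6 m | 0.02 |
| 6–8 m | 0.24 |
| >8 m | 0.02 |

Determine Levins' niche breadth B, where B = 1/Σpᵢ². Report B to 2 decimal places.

4.36

Σpᵢ² = 0.02² + 0.04² + 0.31² + 0.02² + 0.07² + 0.26² + 0.02² + 0.24² + 0.02² = 0.0004 + 0.0016 + 0.0961 + 0.0004 + 0.0049 + 0.0676 + 0.0004 + 0.0576 + 0.0004 = 0.2294
B = 1 / 0.2294 = 4.3592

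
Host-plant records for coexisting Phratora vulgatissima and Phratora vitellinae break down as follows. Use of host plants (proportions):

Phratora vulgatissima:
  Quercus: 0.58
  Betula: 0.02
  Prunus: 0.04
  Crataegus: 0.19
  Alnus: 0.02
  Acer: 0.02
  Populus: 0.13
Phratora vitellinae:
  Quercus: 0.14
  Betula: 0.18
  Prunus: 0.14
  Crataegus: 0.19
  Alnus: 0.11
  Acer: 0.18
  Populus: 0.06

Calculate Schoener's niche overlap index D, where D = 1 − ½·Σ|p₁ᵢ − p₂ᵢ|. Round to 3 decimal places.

0.490

Σ|p₁ᵢ − p₂ᵢ| = 0.44 + 0.16 + 0.10 + 0.00 + 0.09 + 0.16 + 0.07 = 1.02
D = 1 − ½ × 1.02 = 1 − 0.510 = 0.49000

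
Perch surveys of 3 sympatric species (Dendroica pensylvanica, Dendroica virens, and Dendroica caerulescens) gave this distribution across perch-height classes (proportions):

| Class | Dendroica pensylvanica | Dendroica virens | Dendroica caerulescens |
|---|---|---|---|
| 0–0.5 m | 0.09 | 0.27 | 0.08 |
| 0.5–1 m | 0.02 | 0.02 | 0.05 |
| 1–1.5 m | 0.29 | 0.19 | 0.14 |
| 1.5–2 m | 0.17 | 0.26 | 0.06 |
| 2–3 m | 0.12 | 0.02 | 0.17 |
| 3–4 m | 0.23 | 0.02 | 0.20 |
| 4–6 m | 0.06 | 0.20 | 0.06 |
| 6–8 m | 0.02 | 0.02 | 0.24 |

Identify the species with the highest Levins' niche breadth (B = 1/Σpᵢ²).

Dendroica caerulescens

Σp_pensᵢ² = 0.09² + 0.02² + 0.29² + 0.17² + 0.12² + 0.23² + 0.06² + 0.02² = 0.0081 + 0.0004 + 0.0841 + 0.0289 + 0.0144 + 0.0529 + 0.0036 + 0.0004 = 0.1928
B_pens = 1 / 0.1928 = 5.1867
Σp_vireᵢ² = 0.27² + 0.02² + 0.19² + 0.26² + 0.02² + 0.02² + 0.20² + 0.02² = 0.0729 + 0.0004 + 0.0361 + 0.0676 + 0.0004 + 0.0004 + 0.0400 + 0.0004 = 0.2182
B_vire = 1 / 0.2182 = 4.5830
Σp_caerᵢ² = 0.08² + 0.05² + 0.14² + 0.06² + 0.17² + 0.20² + 0.06² + 0.24² = 0.0064 + 0.0025 + 0.0196 + 0.0036 + 0.0289 + 0.0400 + 0.0036 + 0.0576 = 0.1622
B_caer = 1 / 0.1622 = 6.1652
Highest B → broadest niche (most generalist): Dendroica caerulescens (B = 6.17).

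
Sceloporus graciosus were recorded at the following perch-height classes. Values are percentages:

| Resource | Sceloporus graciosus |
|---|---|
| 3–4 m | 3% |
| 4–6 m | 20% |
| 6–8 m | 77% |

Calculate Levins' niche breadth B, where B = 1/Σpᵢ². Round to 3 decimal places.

1.578

Convert percentages to proportions (divide by 100).
Σpᵢ² = 0.03² + 0.20² + 0.77² = 0.0009 + 0.0400 + 0.5929 = 0.6338
B = 1 / 0.6338 = 1.57778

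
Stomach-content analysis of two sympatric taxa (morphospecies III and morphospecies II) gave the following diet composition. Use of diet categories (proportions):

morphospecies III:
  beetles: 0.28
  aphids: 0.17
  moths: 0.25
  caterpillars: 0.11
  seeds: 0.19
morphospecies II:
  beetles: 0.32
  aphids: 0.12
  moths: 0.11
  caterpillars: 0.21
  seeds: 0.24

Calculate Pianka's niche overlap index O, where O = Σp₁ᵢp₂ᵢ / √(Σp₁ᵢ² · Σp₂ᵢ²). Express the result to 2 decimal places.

0.92

Σ p₁ᵢp₂ᵢ = 0.0896 + 0.0204 + 0.0275 + 0.0231 + 0.0456 = 0.2062
Σp_1ᵢ² = 0.28² + 0.17² + 0.25² + 0.11² + 0.19² = 0.0784 + 0.0289 + 0.0625 + 0.0121 + 0.0361 = 0.2180
Σp_2ᵢ² = 0.32² + 0.12² + 0.11² + 0.21² + 0.24² = 0.1024 + 0.0144 + 0.0121 + 0.0441 + 0.0576 = 0.2306
O = 0.2062 / √(0.2180 × 0.2306) = 0.2062 / 0.22421 = 0.9197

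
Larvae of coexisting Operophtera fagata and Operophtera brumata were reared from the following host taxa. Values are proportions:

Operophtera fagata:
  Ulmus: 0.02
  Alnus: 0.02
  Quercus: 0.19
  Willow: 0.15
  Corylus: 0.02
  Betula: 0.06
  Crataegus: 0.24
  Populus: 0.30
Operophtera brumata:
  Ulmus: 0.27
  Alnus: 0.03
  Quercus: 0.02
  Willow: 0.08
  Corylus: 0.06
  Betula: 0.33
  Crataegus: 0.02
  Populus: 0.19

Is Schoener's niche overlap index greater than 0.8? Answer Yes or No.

Σ|p₁ᵢ − p₂ᵢ| = 0.25 + 0.01 + 0.17 + 0.07 + 0.04 + 0.27 + 0.22 + 0.11 = 1.14
D = 1 − ½ × 1.14 = 1 − 0.570 = 0.4300
D = 0.4300 < 0.8 → No.

No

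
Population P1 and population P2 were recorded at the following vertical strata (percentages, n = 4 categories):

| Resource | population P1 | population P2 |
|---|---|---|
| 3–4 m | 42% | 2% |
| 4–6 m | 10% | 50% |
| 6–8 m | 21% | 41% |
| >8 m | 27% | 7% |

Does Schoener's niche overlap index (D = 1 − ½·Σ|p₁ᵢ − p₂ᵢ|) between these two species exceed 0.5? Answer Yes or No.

Convert percentages to proportions (divide by 100).
Σ|p₁ᵢ − p₂ᵢ| = 0.40 + 0.40 + 0.20 + 0.20 = 1.20
D = 1 − ½ × 1.20 = 1 − 0.600 = 0.4000
D = 0.4000 < 0.5 → No.

No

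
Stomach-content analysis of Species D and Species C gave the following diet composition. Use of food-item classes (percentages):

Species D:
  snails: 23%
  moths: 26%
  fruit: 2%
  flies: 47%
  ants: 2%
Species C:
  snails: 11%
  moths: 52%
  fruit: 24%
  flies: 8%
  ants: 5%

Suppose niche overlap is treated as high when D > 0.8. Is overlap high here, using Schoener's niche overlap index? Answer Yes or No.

Convert percentages to proportions (divide by 100).
Σ|p₁ᵢ − p₂ᵢ| = 0.12 + 0.26 + 0.22 + 0.39 + 0.03 = 1.02
D = 1 − ½ × 1.02 = 1 − 0.510 = 0.4900
D = 0.4900 < 0.8 → No.

No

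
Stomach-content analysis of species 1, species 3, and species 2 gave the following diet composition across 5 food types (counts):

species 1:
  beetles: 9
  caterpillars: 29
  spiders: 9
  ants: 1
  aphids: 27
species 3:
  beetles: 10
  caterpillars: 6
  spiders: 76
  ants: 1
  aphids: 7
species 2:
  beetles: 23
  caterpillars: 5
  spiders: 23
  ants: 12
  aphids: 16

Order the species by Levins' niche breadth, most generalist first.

Proportions for species 1 (n=75): 9/75=0.1200, 29/75=0.3867, 9/75=0.1200, 1/75=0.0133, 27/75=0.3600
Proportions for species 3 (n=100): 10/100=0.1000, 6/100=0.0600, 76/100=0.7600, 1/100=0.0100, 7/100=0.0700
Proportions for species 2 (n=79): 23/79=0.2911, 5/79=0.0633, 23/79=0.2911, 12/79=0.1519, 16/79=0.2025
Σp_1ᵢ² = 0.1200² + 0.3867² + 0.1200² + 0.0133² + 0.3600² = 0.014400 + 0.149537 + 0.014400 + 0.000177 + 0.129600 = 0.308114
B_1 = 1 / 0.308114 = 3.2456
Σp_3ᵢ² = 0.1000² + 0.0600² + 0.7600² + 0.0100² + 0.0700² = 0.010000 + 0.003600 + 0.577600 + 0.000100 + 0.004900 = 0.596200
B_3 = 1 / 0.596200 = 1.6773
Σp_2ᵢ² = 0.2911² + 0.0633² + 0.2911² + 0.1519² + 0.2025² = 0.084739 + 0.004007 + 0.084739 + 0.023074 + 0.041006 = 0.237565
B_2 = 1 / 0.237565 = 4.2094
Ranking by B (broadest → narrowest): species 2 (4.21) > species 1 (3.25) > species 3 (1.68)

species 2 > species 1 > species 3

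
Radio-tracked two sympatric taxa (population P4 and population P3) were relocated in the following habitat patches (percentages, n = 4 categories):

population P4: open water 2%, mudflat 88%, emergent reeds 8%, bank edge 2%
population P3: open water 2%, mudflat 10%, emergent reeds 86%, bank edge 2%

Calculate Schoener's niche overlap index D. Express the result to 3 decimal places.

0.220

Convert percentages to proportions (divide by 100).
Σ|p₁ᵢ − p₂ᵢ| = 0.00 + 0.78 + 0.78 + 0.00 = 1.56
D = 1 − ½ × 1.56 = 1 − 0.780 = 0.22000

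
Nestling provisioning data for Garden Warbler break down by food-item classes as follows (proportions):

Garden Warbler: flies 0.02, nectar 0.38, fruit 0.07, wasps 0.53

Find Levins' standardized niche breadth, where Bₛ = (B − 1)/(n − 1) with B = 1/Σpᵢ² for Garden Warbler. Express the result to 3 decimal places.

0.441

Σpᵢ² = 0.02² + 0.38² + 0.07² + 0.53² = 0.0004 + 0.1444 + 0.0049 + 0.2809 = 0.4306
B = 1 / 0.4306 = 2.32234
Bₛ = (B − 1)/(n − 1) = (2.32234 − 1)/(4 − 1) = 1.32234/3 = 0.44078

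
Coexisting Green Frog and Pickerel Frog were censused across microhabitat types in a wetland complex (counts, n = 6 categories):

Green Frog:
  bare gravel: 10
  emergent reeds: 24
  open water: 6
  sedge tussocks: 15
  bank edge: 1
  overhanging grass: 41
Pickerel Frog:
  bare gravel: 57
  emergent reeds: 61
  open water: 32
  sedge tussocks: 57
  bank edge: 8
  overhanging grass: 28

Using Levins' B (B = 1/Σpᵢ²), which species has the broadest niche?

Proportions for Green Frog (n=97): 10/97=0.1031, 24/97=0.2474, 6/97=0.0619, 15/97=0.1546, 1/97=0.0103, 41/97=0.4227
Proportions for Pickerel Frog (n=243): 57/243=0.2346, 61/243=0.2510, 32/243=0.1317, 57/243=0.2346, 8/243=0.0329, 28/243=0.1152
Σp_Greeᵢ² = 0.1031² + 0.2474² + 0.0619² + 0.1546² + 0.0103² + 0.4227² = 0.010630 + 0.061207 + 0.003832 + 0.023901 + 0.000106 + 0.178675 = 0.278351
B_Gree = 1 / 0.278351 = 3.5926
Σp_Pickᵢ² = 0.2346² + 0.2510² + 0.1317² + 0.2346² + 0.0329² + 0.1152² = 0.055037 + 0.063001 + 0.017345 + 0.055037 + 0.001082 + 0.013271 = 0.204773
B_Pick = 1 / 0.204773 = 4.8835
Highest B → broadest niche (most generalist): Pickerel Frog (B = 4.88).

Pickerel Frog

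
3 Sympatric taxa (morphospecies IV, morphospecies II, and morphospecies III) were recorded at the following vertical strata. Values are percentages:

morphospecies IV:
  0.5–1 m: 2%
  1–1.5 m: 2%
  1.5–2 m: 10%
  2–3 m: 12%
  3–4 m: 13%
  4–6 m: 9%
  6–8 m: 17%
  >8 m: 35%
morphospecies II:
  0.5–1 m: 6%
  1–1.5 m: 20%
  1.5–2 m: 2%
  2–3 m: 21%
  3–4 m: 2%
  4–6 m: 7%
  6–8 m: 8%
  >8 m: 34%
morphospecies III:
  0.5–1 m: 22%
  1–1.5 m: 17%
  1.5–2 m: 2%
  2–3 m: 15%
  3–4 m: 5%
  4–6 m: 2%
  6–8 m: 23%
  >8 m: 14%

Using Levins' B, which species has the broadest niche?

morphospecies III

Convert percentages to proportions (divide by 100).
Σp_IVᵢ² = 0.02² + 0.02² + 0.10² + 0.12² + 0.13² + 0.09² + 0.17² + 0.35² = 0.0004 + 0.0004 + 0.0100 + 0.0144 + 0.0169 + 0.0081 + 0.0289 + 0.1225 = 0.2016
B_IV = 1 / 0.2016 = 4.9603
Σp_IIᵢ² = 0.06² + 0.20² + 0.02² + 0.21² + 0.02² + 0.07² + 0.08² + 0.34² = 0.0036 + 0.0400 + 0.0004 + 0.0441 + 0.0004 + 0.0049 + 0.0064 + 0.1156 = 0.2154
B_II = 1 / 0.2154 = 4.6425
Σp_IIIᵢ² = 0.22² + 0.17² + 0.02² + 0.15² + 0.05² + 0.02² + 0.23² + 0.14² = 0.0484 + 0.0289 + 0.0004 + 0.0225 + 0.0025 + 0.0004 + 0.0529 + 0.0196 = 0.1756
B_III = 1 / 0.1756 = 5.6948
Highest B → broadest niche (most generalist): morphospecies III (B = 5.69).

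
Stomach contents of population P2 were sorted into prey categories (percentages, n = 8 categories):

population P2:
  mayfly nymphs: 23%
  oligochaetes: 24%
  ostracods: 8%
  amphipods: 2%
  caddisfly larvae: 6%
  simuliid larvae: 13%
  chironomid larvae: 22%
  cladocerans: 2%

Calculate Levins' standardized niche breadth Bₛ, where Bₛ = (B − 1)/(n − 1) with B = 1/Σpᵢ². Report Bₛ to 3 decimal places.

Convert percentages to proportions (divide by 100).
Σpᵢ² = 0.23² + 0.24² + 0.08² + 0.02² + 0.06² + 0.13² + 0.22² + 0.02² = 0.0529 + 0.0576 + 0.0064 + 0.0004 + 0.0036 + 0.0169 + 0.0484 + 0.0004 = 0.1866
B = 1 / 0.1866 = 5.35906
Bₛ = (B − 1)/(n − 1) = (5.35906 − 1)/(8 − 1) = 4.35906/7 = 0.62272

0.623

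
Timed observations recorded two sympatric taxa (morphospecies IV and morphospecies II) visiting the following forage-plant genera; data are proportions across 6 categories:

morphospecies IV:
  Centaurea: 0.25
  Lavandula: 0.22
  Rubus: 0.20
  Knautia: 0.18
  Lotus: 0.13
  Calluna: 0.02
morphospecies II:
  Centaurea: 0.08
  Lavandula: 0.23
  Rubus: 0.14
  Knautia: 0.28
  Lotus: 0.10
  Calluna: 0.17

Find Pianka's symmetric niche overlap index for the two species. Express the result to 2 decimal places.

Σ p₁ᵢp₂ᵢ = 0.0200 + 0.0506 + 0.0280 + 0.0504 + 0.0130 + 0.0034 = 0.1654
Σp_1ᵢ² = 0.25² + 0.22² + 0.20² + 0.18² + 0.13² + 0.02² = 0.0625 + 0.0484 + 0.0400 + 0.0324 + 0.0169 + 0.0004 = 0.2006
Σp_2ᵢ² = 0.08² + 0.23² + 0.14² + 0.28² + 0.10² + 0.17² = 0.0064 + 0.0529 + 0.0196 + 0.0784 + 0.0100 + 0.0289 = 0.1962
O = 0.1654 / √(0.2006 × 0.1962) = 0.1654 / 0.19839 = 0.8337

0.83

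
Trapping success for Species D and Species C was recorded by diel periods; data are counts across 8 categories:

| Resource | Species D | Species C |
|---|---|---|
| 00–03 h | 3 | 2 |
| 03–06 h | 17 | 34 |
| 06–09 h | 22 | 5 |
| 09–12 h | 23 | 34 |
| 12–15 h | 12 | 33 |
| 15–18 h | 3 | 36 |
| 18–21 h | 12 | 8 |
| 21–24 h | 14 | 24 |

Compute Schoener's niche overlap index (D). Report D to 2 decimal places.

Proportions for Species D (n=106): 3/106=0.0283, 17/106=0.1604, 22/106=0.2075, 23/106=0.2170, 12/106=0.1132, 3/106=0.0283, 12/106=0.1132, 14/106=0.1321
Proportions for Species C (n=176): 2/176=0.0114, 34/176=0.1932, 5/176=0.0284, 34/176=0.1932, 33/176=0.1875, 36/176=0.2045, 8/176=0.0455, 24/176=0.1364
Σ|p₁ᵢ − p₂ᵢ| = 0.0169 + 0.0328 + 0.1791 + 0.0238 + 0.0743 + 0.1762 + 0.0677 + 0.0043 = 0.5751
D = 1 − ½ × 0.5751 = 1 − 0.28755 = 0.71245

0.71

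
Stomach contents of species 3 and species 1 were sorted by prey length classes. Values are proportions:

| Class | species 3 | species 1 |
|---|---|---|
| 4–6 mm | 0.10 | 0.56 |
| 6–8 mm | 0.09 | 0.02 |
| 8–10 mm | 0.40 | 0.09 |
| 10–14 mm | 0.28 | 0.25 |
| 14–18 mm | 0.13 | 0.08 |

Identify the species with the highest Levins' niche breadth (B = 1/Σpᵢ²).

species 3

Σp_3ᵢ² = 0.10² + 0.09² + 0.40² + 0.28² + 0.13² = 0.0100 + 0.0081 + 0.1600 + 0.0784 + 0.0169 = 0.2734
B_3 = 1 / 0.2734 = 3.6576
Σp_1ᵢ² = 0.56² + 0.02² + 0.09² + 0.25² + 0.08² = 0.3136 + 0.0004 + 0.0081 + 0.0625 + 0.0064 = 0.3910
B_1 = 1 / 0.3910 = 2.5575
Highest B → broadest niche (most generalist): species 3 (B = 3.66).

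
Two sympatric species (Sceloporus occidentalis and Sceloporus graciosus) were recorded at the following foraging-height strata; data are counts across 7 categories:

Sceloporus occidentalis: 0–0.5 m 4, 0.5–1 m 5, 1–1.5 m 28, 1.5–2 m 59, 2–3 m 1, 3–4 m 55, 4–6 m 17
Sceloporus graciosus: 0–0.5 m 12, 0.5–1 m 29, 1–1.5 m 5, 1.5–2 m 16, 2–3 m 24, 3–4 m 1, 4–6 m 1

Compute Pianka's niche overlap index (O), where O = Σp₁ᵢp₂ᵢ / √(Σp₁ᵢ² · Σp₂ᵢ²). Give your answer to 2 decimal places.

0.37

Proportions for Sceloporus occidentalis (n=169): 4/169=0.0237, 5/169=0.0296, 28/169=0.1657, 59/169=0.3491, 1/169=0.0059, 55/169=0.3254, 17/169=0.1006
Proportions for Sceloporus graciosus (n=88): 12/88=0.1364, 29/88=0.3295, 5/88=0.0568, 16/88=0.1818, 24/88=0.2727, 1/88=0.0114, 1/88=0.0114
Σ p₁ᵢp₂ᵢ = 0.003233 + 0.009753 + 0.009412 + 0.063466 + 0.001609 + 0.003710 + 0.001147 = 0.092330
Σp_1ᵢ² = 0.0237² + 0.0296² + 0.1657² + 0.3491² + 0.0059² + 0.3254² + 0.1006² = 0.000562 + 0.000876 + 0.027456 + 0.121871 + 0.000035 + 0.105885 + 0.010120 = 0.266805
Σp_2ᵢ² = 0.1364² + 0.3295² + 0.0568² + 0.1818² + 0.2727² + 0.0114² + 0.0114² = 0.018605 + 0.108570 + 0.003226 + 0.033051 + 0.074365 + 0.000130 + 0.000130 = 0.238077
O = 0.092330 / √(0.266805 × 0.238077) = 0.092330 / 0.2520320 = 0.3663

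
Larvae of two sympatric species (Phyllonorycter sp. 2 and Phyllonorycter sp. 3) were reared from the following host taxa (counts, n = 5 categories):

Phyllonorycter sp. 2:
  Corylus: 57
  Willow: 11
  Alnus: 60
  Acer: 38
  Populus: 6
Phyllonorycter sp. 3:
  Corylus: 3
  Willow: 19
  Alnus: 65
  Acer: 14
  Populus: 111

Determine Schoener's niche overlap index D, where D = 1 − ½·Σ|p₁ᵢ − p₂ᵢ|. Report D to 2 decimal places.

0.49

Proportions for Phyllonorycter sp. 2 (n=172): 57/172=0.3314, 11/172=0.0640, 60/172=0.3488, 38/172=0.2209, 6/172=0.0349
Proportions for Phyllonorycter sp. 3 (n=212): 3/212=0.0142, 19/212=0.0896, 65/212=0.3066, 14/212=0.0660, 111/212=0.5236
Σ|p₁ᵢ − p₂ᵢ| = 0.3172 + 0.0256 + 0.0422 + 0.1549 + 0.4887 = 1.0286
D = 1 − ½ × 1.0286 = 1 − 0.51430 = 0.48570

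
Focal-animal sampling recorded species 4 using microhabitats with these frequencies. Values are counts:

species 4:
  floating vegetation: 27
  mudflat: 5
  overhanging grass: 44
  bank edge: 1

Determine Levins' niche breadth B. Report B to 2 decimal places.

2.20

Proportions for species 4 (n=77): 27/77=0.3506, 5/77=0.0649, 44/77=0.5714, 1/77=0.0130
Σpᵢ² = 0.3506² + 0.0649² + 0.5714² + 0.0130² = 0.122920 + 0.004212 + 0.326498 + 0.000169 = 0.453799
B = 1 / 0.453799 = 2.2036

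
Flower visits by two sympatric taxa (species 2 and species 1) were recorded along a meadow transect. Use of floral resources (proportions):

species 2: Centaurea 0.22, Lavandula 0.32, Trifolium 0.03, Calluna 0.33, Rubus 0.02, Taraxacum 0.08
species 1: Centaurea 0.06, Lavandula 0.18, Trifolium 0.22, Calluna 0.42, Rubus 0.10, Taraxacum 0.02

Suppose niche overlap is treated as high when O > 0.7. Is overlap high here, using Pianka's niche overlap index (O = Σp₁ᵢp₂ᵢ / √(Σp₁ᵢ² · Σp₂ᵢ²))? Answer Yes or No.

Σ p₁ᵢp₂ᵢ = 0.0132 + 0.0576 + 0.0066 + 0.1386 + 0.0020 + 0.0016 = 0.2196
Σp_1ᵢ² = 0.22² + 0.32² + 0.03² + 0.33² + 0.02² + 0.08² = 0.0484 + 0.1024 + 0.0009 + 0.1089 + 0.0004 + 0.0064 = 0.2674
Σp_2ᵢ² = 0.06² + 0.18² + 0.22² + 0.42² + 0.10² + 0.02² = 0.0036 + 0.0324 + 0.0484 + 0.1764 + 0.0100 + 0.0004 = 0.2712
O = 0.2196 / √(0.2674 × 0.2712) = 0.2196 / 0.26929 = 0.8155
O = 0.8155 > 0.7 → Yes.

Yes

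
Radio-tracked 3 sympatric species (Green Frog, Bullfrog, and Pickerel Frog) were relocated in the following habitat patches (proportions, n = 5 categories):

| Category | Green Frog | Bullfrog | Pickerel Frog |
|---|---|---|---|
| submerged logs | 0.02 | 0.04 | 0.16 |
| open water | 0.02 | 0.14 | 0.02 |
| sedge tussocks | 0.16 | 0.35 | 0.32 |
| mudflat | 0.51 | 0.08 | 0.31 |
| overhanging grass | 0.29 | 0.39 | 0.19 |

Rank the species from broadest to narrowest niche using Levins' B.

Σp_Greeᵢ² = 0.02² + 0.02² + 0.16² + 0.51² + 0.29² = 0.0004 + 0.0004 + 0.0256 + 0.2601 + 0.0841 = 0.3706
B_Gree = 1 / 0.3706 = 2.6983
Σp_Bullᵢ² = 0.04² + 0.14² + 0.35² + 0.08² + 0.39² = 0.0016 + 0.0196 + 0.1225 + 0.0064 + 0.1521 = 0.3022
B_Bull = 1 / 0.3022 = 3.3091
Σp_Pickᵢ² = 0.16² + 0.02² + 0.32² + 0.31² + 0.19² = 0.0256 + 0.0004 + 0.1024 + 0.0961 + 0.0361 = 0.2606
B_Pick = 1 / 0.2606 = 3.8373
Ranking by B (broadest → narrowest): Pickerel Frog (3.84) > Bullfrog (3.31) > Green Frog (2.70)

Pickerel Frog > Bullfrog > Green Frog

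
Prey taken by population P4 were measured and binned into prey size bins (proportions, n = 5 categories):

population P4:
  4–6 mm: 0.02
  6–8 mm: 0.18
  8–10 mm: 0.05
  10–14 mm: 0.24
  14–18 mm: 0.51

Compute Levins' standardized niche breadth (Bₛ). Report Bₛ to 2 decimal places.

Σpᵢ² = 0.02² + 0.18² + 0.05² + 0.24² + 0.51² = 0.0004 + 0.0324 + 0.0025 + 0.0576 + 0.2601 = 0.3530
B = 1 / 0.3530 = 2.8329
Bₛ = (B − 1)/(n − 1) = (2.8329 − 1)/(5 − 1) = 1.8329/4 = 0.4582

0.46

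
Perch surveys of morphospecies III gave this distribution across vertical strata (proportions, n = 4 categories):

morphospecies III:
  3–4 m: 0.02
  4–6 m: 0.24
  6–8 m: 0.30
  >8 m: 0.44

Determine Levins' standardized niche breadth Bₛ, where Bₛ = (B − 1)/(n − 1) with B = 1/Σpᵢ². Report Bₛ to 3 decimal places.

0.642

Σpᵢ² = 0.02² + 0.24² + 0.30² + 0.44² = 0.0004 + 0.0576 + 0.0900 + 0.1936 = 0.3416
B = 1 / 0.3416 = 2.92740
Bₛ = (B − 1)/(n − 1) = (2.92740 − 1)/(4 − 1) = 1.92740/3 = 0.64247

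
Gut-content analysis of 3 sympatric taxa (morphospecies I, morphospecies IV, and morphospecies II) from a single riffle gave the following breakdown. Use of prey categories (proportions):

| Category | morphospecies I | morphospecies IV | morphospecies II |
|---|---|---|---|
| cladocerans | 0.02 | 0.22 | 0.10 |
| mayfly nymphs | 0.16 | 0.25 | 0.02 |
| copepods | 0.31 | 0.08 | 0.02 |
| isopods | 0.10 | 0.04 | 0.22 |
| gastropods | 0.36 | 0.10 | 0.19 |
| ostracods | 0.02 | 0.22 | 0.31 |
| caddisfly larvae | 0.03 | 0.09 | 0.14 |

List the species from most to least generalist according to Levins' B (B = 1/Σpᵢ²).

morphospecies IV > morphospecies II > morphospecies I

Σp_Iᵢ² = 0.02² + 0.16² + 0.31² + 0.10² + 0.36² + 0.02² + 0.03² = 0.0004 + 0.0256 + 0.0961 + 0.0100 + 0.1296 + 0.0004 + 0.0009 = 0.2630
B_I = 1 / 0.2630 = 3.8023
Σp_IVᵢ² = 0.22² + 0.25² + 0.08² + 0.04² + 0.10² + 0.22² + 0.09² = 0.0484 + 0.0625 + 0.0064 + 0.0016 + 0.0100 + 0.0484 + 0.0081 = 0.1854
B_IV = 1 / 0.1854 = 5.3937
Σp_IIᵢ² = 0.10² + 0.02² + 0.02² + 0.22² + 0.19² + 0.31² + 0.14² = 0.0100 + 0.0004 + 0.0004 + 0.0484 + 0.0361 + 0.0961 + 0.0196 = 0.2110
B_II = 1 / 0.2110 = 4.7393
Ranking by B (broadest → narrowest): morphospecies IV (5.39) > morphospecies II (4.74) > morphospecies I (3.80)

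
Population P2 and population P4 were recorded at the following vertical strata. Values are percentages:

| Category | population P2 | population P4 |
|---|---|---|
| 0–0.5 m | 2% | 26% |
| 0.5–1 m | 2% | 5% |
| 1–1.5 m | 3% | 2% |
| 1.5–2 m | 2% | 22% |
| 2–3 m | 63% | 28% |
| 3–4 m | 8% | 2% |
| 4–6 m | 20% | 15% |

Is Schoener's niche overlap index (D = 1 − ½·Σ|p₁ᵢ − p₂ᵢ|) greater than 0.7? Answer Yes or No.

Convert percentages to proportions (divide by 100).
Σ|p₁ᵢ − p₂ᵢ| = 0.24 + 0.03 + 0.01 + 0.20 + 0.35 + 0.06 + 0.05 = 0.94
D = 1 − ½ × 0.94 = 1 − 0.470 = 0.5300
D = 0.5300 < 0.7 → No.

No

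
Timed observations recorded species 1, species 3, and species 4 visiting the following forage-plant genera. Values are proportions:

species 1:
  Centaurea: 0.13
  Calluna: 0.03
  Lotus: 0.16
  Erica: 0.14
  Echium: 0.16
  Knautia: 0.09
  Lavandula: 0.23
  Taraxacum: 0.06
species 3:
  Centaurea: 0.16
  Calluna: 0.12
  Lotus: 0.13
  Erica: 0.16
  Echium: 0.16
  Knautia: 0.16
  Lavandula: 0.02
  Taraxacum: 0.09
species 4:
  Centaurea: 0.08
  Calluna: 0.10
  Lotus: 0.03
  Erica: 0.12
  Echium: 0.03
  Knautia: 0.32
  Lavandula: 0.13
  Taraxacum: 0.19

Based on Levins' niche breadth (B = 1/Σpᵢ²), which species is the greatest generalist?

Σp_1ᵢ² = 0.13² + 0.03² + 0.16² + 0.14² + 0.16² + 0.09² + 0.23² + 0.06² = 0.0169 + 0.0009 + 0.0256 + 0.0196 + 0.0256 + 0.0081 + 0.0529 + 0.0036 = 0.1532
B_1 = 1 / 0.1532 = 6.5274
Σp_3ᵢ² = 0.16² + 0.12² + 0.13² + 0.16² + 0.16² + 0.16² + 0.02² + 0.09² = 0.0256 + 0.0144 + 0.0169 + 0.0256 + 0.0256 + 0.0256 + 0.0004 + 0.0081 = 0.1422
B_3 = 1 / 0.1422 = 7.0323
Σp_4ᵢ² = 0.08² + 0.10² + 0.03² + 0.12² + 0.03² + 0.32² + 0.13² + 0.19² = 0.0064 + 0.0100 + 0.0009 + 0.0144 + 0.0009 + 0.1024 + 0.0169 + 0.0361 = 0.1880
B_4 = 1 / 0.1880 = 5.3191
Highest B → broadest niche (most generalist): species 3 (B = 7.03).

species 3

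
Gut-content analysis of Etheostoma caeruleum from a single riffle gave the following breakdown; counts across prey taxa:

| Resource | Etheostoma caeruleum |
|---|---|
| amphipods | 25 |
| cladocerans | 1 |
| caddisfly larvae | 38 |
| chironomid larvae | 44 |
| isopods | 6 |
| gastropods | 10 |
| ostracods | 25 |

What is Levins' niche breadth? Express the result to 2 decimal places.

Proportions for Etheostoma caeruleum (n=149): 25/149=0.1678, 1/149=0.0067, 38/149=0.2550, 44/149=0.2953, 6/149=0.0403, 10/149=0.0671, 25/149=0.1678
Σpᵢ² = 0.1678² + 0.0067² + 0.2550² + 0.2953² + 0.0403² + 0.0671² + 0.1678² = 0.028157 + 0.000045 + 0.065025 + 0.087202 + 0.001624 + 0.004502 + 0.028157 = 0.214712
B = 1 / 0.214712 = 4.6574

4.66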